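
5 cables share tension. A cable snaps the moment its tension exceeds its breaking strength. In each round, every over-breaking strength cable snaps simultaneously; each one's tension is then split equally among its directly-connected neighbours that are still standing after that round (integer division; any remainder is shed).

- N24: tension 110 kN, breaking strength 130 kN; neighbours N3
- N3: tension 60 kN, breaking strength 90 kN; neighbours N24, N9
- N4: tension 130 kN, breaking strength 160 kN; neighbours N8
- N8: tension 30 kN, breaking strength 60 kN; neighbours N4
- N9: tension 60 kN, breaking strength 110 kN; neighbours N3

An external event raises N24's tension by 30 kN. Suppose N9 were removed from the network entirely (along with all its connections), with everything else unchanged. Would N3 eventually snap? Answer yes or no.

yes

With N9 removed:
Round 1 — N24 at 140 > 130. N24 snaps.
  N24 sheds 140 kN to N3: 140 each.
    N3: 60+140 = 200 > 90
Round 2 — N3 snaps.
  N3 sheds 200 kN: no online neighbours, lost.
No further breaks.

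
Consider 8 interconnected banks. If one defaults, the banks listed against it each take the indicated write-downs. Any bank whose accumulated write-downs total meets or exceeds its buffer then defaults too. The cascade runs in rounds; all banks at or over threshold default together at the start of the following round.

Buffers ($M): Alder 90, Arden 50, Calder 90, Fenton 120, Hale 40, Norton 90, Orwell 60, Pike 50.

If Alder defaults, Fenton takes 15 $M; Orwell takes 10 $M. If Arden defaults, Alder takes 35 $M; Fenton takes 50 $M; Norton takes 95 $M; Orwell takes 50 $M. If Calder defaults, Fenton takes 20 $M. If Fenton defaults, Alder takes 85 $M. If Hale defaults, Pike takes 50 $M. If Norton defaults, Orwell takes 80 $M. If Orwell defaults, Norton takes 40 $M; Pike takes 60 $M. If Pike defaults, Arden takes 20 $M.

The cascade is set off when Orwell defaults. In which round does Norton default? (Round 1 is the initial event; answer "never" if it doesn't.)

Round 1 — Orwell defaults (initial).
  Norton: +40 → 40 < 90
  Pike: +60 → 60 ≥ 50
Round 2 — Pike defaults.
  Arden: +20 → 20 < 50
No further defaults.

never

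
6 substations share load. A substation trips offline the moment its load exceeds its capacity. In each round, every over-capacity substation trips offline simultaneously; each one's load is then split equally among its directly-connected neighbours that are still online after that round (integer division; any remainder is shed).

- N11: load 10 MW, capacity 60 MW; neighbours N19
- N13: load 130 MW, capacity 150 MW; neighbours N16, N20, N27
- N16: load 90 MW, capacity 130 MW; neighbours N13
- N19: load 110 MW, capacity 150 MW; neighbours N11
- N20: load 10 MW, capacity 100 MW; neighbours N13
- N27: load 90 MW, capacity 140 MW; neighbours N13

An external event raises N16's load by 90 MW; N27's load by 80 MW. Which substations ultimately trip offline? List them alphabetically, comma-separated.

Round 1 — N16 at 180 > 130; N27 at 170 > 140. N16, N27 trip offline.
  N16 sheds 180 MW to N13: 180 each.
    N13: 130+180 = 310 > 150
  N27 sheds 170 MW to N13: 170 each.
    N13: 310+170 = 480 > 150
Round 2 — N13 trips offline.
  N13 sheds 480 MW to N20: 480 each.
    N20: 10+480 = 490 > 100
Round 3 — N20 trips offline.
  N20 sheds 490 MW: no online neighbours, lost.
No further trips.

N13, N16, N20, N27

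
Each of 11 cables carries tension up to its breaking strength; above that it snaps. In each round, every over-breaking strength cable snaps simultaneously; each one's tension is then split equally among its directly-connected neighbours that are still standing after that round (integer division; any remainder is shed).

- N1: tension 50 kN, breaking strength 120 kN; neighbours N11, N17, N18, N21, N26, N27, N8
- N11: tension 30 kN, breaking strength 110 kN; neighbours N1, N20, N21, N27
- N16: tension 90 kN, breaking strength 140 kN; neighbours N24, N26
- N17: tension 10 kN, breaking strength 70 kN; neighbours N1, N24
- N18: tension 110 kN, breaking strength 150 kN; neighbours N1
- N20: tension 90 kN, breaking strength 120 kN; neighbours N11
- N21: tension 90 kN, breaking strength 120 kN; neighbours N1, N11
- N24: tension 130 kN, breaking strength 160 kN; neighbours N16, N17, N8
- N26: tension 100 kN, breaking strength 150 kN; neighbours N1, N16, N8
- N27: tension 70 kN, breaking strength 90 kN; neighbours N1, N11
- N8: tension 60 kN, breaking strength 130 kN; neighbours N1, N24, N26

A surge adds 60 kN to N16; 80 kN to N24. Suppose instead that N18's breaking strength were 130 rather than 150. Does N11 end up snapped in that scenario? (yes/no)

With N18's breaking strength at 130:
Round 1 — N16 at 150 > 140; N24 at 210 > 160. N16, N24 snap.
  N16 sheds 150 kN to N26: 150 each.
    N26: 100+150 = 250 > 150
  N24 sheds 210 kN to N17, N8: 105 each.
    N17: 10+105 = 115 > 70
    N8: 60+105 = 165 > 130
Round 2 — N17, N26, N8 snap.
  N17 sheds 115 kN to N1: 115 each.
    N1: 50+115 = 165 > 120
  N26 sheds 250 kN to N1: 250 each.
    N1: 165+250 = 415 > 120
  N8 sheds 165 kN to N1: 165 each.
    N1: 415+165 = 580 > 120
Round 3 — N1 snaps.
  N1 sheds 580 kN to N11, N18, N21, N27: 145 each.
    N11: 30+145 = 175 > 110
    N18: 110+145 = 255 > 130
    N21: 90+145 = 235 > 120
    N27: 70+145 = 215 > 90
Round 4 — N11, N18, N21, N27 snap.
  N11 sheds 175 kN to N20: 175 each.
    N20: 90+175 = 265 > 120
  N18 sheds 255 kN: no online neighbours, lost.
  N21 sheds 235 kN: no online neighbours, lost.
  N27 sheds 215 kN: no online neighbours, lost.
Round 5 — N20 snaps.
  N20 sheds 265 kN: no online neighbours, lost.
No further breaks.

yes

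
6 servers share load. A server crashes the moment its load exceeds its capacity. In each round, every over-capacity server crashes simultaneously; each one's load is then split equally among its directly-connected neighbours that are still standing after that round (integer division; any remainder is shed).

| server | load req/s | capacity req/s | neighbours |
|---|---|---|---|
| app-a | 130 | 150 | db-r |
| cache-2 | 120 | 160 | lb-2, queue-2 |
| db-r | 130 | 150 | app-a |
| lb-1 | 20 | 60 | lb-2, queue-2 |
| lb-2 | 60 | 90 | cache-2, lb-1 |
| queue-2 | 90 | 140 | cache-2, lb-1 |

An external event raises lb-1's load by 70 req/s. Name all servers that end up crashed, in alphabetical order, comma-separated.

cache-2, lb-1, lb-2, queue-2

Round 1 — lb-1 at 90 > 60. lb-1 crashes.
  lb-1 sheds 90 req/s to lb-2, queue-2: 45 each.
    lb-2: 60+45 = 105 > 90
    queue-2: 90+45 = 135 ≤ 140
Round 2 — lb-2 crashes.
  lb-2 sheds 105 req/s to cache-2: 105 each.
    cache-2: 120+105 = 225 > 160
Round 3 — cache-2 crashes.
  cache-2 sheds 225 req/s to queue-2: 225 each.
    queue-2: 135+225 = 360 > 140
Round 4 — queue-2 crashes.
  queue-2 sheds 360 req/s: no online neighbours, lost.
No further crashes.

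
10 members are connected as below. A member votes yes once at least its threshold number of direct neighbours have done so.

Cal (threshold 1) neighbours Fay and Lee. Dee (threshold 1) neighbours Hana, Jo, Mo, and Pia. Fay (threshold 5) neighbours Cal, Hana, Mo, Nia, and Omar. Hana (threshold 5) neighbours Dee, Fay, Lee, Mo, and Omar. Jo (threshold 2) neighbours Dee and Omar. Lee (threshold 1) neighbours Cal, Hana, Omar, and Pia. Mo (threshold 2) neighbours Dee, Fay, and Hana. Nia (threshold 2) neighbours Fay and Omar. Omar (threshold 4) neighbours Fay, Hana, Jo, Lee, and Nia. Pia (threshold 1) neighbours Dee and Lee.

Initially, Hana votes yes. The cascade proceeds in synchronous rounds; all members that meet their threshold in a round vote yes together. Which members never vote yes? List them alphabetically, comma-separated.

Round 1 — Hana votes yes (initial).
Round 2 — checking thresholds:
  Dee: 1 of 4 neighbours ≥ 1, votes yes.
  Fay: 1 of 5 neighbours < 5, below threshold.
  Lee: 1 of 4 neighbours ≥ 1, votes yes.
  Mo: 1 of 3 neighbours < 2, below threshold.
  Omar: 1 of 5 neighbours < 4, below threshold.
Round 3 — checking thresholds:
  Cal: 1 of 2 neighbours ≥ 1, votes yes.
  Fay: 1 of 5 neighbours < 5, below threshold.
  Jo: 1 of 2 neighbours < 2, below threshold.
  Mo: 2 of 3 neighbours ≥ 2, votes yes.
  Omar: 2 of 5 neighbours < 4, below threshold.
  Pia: 2 of 2 neighbours ≥ 1, votes yes.
Round 4 — no new yes votes; cascade stops.

Fay, Jo, Nia, Omar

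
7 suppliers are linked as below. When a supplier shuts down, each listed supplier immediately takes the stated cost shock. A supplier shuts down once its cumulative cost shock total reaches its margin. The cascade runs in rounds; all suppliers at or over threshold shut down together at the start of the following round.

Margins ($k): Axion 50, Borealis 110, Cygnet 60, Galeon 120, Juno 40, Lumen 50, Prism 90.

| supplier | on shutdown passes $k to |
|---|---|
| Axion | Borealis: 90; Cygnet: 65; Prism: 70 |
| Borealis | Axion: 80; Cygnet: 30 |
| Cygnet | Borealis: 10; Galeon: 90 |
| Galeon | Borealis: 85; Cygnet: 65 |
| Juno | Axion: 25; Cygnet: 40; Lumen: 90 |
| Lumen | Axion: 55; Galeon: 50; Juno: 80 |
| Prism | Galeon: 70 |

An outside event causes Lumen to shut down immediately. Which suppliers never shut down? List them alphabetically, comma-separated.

Round 1 — Lumen shuts down (initial).
  Axion: +55 → 55 ≥ 50
  Galeon: +50 → 50 < 120
  Juno: +80 → 80 ≥ 40
Round 2 — Axion, Juno shut down.
  Borealis: +90 → 90 < 110
  Cygnet: +65+40 → 105 ≥ 60
  Prism: +70 → 70 < 90
Round 3 — Cygnet shuts down.
  Borealis: +10 → 100 < 110
  Galeon: +90 → 140 ≥ 120
Round 4 — Galeon shuts down.
  Borealis: +85 → 185 ≥ 110
Round 5 — Borealis shuts down.
No further shutdowns.

Prism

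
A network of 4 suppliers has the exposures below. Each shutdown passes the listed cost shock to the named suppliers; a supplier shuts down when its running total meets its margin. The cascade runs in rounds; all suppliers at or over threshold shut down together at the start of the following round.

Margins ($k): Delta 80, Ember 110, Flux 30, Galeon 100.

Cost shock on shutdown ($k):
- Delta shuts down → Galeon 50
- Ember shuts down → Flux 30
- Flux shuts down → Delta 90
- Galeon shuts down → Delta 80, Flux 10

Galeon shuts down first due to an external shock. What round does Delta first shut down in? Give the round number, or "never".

2

Round 1 — Galeon shuts down (initial).
  Delta: +80 → 80 ≥ 80
  Flux: +10 → 10 < 30
Round 2 — Delta shuts down.
No further shutdowns.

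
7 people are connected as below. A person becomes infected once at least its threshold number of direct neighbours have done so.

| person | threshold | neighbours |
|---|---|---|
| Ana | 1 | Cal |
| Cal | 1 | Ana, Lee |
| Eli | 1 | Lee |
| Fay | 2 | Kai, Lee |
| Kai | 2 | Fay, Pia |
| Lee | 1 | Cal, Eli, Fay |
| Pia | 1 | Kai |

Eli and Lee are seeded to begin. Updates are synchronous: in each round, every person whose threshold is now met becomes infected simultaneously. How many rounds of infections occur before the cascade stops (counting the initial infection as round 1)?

3

Round 1 — Eli, Lee become infected (initial).
Round 2 — checking thresholds:
  Cal: 1 of 2 neighbours ≥ 1, becomes infected.
  Fay: 1 of 2 neighbours < 2, below threshold.
Round 3 — checking thresholds:
  Ana: 1 of 1 neighbours ≥ 1, becomes infected.
  Fay: 1 of 2 neighbours < 2, below threshold.
Round 4 — no new infections; cascade stops.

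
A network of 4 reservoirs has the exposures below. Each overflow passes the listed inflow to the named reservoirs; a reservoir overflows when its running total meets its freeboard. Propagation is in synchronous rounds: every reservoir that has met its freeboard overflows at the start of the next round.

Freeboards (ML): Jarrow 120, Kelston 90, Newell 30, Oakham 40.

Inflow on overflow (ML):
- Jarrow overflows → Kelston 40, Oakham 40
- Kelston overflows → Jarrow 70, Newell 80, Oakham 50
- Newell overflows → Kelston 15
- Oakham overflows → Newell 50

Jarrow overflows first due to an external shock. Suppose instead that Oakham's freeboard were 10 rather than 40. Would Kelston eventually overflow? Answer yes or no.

no

With Oakham's freeboard at 10:
Round 1 — Jarrow overflows (initial).
  Kelston: +40 → 40 < 90
  Oakham: +40 → 40 ≥ 10
Round 2 — Oakham overflows.
  Newell: +50 → 50 ≥ 30
Round 3 — Newell overflows.
  Kelston: +15 → 55 < 90
No further overflows.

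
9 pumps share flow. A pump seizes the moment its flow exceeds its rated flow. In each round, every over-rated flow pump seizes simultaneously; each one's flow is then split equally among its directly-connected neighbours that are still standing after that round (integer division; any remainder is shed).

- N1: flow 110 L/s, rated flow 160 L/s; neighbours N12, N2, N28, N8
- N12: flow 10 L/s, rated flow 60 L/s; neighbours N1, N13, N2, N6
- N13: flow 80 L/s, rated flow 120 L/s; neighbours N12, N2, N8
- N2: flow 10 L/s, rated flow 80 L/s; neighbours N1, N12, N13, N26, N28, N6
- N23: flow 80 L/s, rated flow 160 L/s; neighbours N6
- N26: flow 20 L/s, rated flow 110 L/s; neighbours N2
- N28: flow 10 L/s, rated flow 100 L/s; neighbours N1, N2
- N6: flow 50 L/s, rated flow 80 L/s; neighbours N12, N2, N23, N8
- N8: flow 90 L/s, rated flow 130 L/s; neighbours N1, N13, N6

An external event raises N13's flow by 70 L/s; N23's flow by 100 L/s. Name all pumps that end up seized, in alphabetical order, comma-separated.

N1, N12, N13, N2, N23, N28, N6, N8

Round 1 — N13 at 150 > 120; N23 at 180 > 160. N13, N23 seize.
  N13 sheds 150 L/s to N12, N2, N8: 50 each.
    N12: 10+50 = 60 ≤ 60
    N2: 10+50 = 60 ≤ 80
    N8: 90+50 = 140 > 130
  N23 sheds 180 L/s to N6: 180 each.
    N6: 50+180 = 230 > 80
Round 2 — N6, N8 seize.
  N6 sheds 230 L/s to N12, N2: 115 each.
    N12: 60+115 = 175 > 60
    N2: 60+115 = 175 > 80
  N8 sheds 140 L/s to N1: 140 each.
    N1: 110+140 = 250 > 160
Round 3 — N1, N12, N2 seize.
  N1 sheds 250 L/s to N28: 250 each.
    N28: 10+250 = 260 > 100
  N12 sheds 175 L/s: no online neighbours, lost.
  N2 sheds 175 L/s to N26, N28: 87 each (1 lost).
    N26: 20+87 = 107 ≤ 110
    N28: 260+87 = 347 > 100
Round 4 — N28 seizes.
  N28 sheds 347 L/s: no online neighbours, lost.
No further seizures.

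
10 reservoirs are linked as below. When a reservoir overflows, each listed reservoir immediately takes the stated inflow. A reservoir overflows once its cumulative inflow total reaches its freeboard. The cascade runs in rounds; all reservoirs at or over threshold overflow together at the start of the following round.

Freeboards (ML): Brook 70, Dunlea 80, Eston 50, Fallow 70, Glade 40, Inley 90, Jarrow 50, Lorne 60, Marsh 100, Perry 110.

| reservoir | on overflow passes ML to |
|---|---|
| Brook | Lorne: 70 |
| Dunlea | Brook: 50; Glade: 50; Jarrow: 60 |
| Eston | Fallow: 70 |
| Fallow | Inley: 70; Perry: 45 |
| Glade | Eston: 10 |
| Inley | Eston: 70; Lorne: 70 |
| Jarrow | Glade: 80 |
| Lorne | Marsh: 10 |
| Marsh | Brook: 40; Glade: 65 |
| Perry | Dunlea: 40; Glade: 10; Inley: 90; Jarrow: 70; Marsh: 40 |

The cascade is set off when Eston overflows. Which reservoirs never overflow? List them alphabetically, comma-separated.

Brook, Dunlea, Glade, Inley, Jarrow, Lorne, Marsh, Perry

Round 1 — Eston overflows (initial).
  Fallow: +70 → 70 ≥ 70
Round 2 — Fallow overflows.
  Inley: +70 → 70 < 90
  Perry: +45 → 45 < 110
No further overflows.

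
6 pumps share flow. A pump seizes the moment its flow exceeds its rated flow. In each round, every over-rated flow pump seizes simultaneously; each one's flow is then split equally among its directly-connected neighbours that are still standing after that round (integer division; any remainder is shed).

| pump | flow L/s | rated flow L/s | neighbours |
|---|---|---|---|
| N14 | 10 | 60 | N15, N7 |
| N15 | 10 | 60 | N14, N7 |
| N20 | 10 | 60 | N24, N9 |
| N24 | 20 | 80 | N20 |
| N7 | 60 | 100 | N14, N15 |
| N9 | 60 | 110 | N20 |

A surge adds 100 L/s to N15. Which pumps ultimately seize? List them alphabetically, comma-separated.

Round 1 — N15 at 110 > 60. N15 seizes.
  N15 sheds 110 L/s to N14, N7: 55 each.
    N14: 10+55 = 65 > 60
    N7: 60+55 = 115 > 100
Round 2 — N14, N7 seize.
  N14 sheds 65 L/s: no online neighbours, lost.
  N7 sheds 115 L/s: no online neighbours, lost.
No further seizures.

N14, N15, N7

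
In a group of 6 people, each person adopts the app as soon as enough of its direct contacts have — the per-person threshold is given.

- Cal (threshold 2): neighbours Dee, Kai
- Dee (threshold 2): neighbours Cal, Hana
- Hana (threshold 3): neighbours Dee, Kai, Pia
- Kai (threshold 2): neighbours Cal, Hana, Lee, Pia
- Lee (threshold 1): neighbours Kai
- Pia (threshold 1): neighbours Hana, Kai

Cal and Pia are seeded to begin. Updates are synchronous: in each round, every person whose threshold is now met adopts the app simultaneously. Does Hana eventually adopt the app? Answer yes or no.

Round 1 — Cal, Pia adopt the app (initial).
Round 2 — checking thresholds:
  Dee: 1 of 2 neighbours < 2, below threshold.
  Hana: 1 of 3 neighbours < 3, below threshold.
  Kai: 2 of 4 neighbours ≥ 2, adopts the app.
Round 3 — checking thresholds:
  Dee: 1 of 2 neighbours < 2, below threshold.
  Hana: 2 of 3 neighbours < 3, below threshold.
  Lee: 1 of 1 neighbours ≥ 1, adopts the app.
Round 4 — no new adoptions; cascade stops.

no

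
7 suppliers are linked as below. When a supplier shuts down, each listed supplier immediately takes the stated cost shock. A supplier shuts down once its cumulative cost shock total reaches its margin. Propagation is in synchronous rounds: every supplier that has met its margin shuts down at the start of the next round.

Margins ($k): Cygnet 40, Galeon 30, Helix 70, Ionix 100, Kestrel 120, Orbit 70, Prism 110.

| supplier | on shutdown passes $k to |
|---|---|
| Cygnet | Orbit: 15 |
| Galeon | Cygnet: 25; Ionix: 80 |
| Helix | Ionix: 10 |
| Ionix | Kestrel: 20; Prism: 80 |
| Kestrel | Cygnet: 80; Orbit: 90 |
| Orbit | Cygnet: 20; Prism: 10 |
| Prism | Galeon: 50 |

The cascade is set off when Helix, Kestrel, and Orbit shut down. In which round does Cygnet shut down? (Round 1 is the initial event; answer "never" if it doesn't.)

2

Round 1 — Helix, Kestrel, Orbit shut down (initial).
  Cygnet: +80+20 → 100 ≥ 40
  Ionix: +10 → 10 < 100
  Prism: +10 → 10 < 110
Round 2 — Cygnet shuts down.
No further shutdowns.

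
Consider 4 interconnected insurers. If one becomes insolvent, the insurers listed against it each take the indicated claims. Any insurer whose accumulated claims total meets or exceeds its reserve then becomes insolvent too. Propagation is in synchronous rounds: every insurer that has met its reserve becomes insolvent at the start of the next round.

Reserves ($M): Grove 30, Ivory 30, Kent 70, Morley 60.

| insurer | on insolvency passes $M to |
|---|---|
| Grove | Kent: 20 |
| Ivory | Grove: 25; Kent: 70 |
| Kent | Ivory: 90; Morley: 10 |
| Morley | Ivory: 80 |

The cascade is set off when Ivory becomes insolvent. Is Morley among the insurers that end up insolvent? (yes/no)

Round 1 — Ivory becomes insolvent (initial).
  Grove: +25 → 25 < 30
  Kent: +70 → 70 ≥ 70
Round 2 — Kent becomes insolvent.
  Morley: +10 → 10 < 60
No further insolvencies.

no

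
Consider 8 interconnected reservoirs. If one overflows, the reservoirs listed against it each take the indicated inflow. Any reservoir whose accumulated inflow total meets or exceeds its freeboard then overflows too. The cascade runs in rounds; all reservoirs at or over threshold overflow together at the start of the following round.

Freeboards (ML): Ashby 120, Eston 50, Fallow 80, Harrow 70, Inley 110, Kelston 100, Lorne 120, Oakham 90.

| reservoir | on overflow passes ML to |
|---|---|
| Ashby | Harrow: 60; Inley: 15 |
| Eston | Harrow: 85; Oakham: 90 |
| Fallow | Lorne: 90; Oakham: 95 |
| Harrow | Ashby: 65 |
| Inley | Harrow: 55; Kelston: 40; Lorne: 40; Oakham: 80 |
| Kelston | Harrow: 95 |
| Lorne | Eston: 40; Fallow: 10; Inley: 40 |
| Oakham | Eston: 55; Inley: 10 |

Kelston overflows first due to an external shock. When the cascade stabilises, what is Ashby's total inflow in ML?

65

Round 1 — Kelston overflows (initial).
  Harrow: +95 → 95 ≥ 70
Round 2 — Harrow overflows.
  Ashby: +65 → 65 < 120
No further overflows.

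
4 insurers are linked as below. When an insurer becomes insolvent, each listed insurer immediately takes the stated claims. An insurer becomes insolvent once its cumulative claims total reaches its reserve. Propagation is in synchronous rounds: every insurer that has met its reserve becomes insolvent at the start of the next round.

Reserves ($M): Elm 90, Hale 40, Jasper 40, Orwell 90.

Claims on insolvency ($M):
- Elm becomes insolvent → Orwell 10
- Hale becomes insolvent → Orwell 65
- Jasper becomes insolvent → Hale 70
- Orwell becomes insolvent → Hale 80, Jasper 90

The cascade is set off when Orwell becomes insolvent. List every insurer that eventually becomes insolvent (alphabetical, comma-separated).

Round 1 — Orwell becomes insolvent (initial).
  Hale: +80 → 80 ≥ 40
  Jasper: +90 → 90 ≥ 40
Round 2 — Hale, Jasper become insolvent.
No further insolvencies.

Hale, Jasper, Orwell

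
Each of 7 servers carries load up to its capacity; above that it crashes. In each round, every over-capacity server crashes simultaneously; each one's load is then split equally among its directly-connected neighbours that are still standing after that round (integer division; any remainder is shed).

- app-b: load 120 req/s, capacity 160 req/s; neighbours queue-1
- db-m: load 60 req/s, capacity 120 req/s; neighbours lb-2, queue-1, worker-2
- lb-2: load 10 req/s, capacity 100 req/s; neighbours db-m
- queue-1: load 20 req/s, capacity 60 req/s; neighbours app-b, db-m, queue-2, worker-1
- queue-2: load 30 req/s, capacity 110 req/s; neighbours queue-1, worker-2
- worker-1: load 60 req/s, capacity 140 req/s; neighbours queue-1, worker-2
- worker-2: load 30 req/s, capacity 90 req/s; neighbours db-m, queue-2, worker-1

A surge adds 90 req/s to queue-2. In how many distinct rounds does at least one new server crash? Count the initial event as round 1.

2

Round 1 — queue-2 at 120 > 110. queue-2 crashes.
  queue-2 sheds 120 req/s to queue-1, worker-2: 60 each.
    queue-1: 20+60 = 80 > 60
    worker-2: 30+60 = 90 ≤ 90
Round 2 — queue-1 crashes.
  queue-1 sheds 80 req/s to app-b, db-m, worker-1: 26 each (2 lost).
    app-b: 120+26 = 146 ≤ 160
    db-m: 60+26 = 86 ≤ 120
    worker-1: 60+26 = 86 ≤ 140
No further crashes.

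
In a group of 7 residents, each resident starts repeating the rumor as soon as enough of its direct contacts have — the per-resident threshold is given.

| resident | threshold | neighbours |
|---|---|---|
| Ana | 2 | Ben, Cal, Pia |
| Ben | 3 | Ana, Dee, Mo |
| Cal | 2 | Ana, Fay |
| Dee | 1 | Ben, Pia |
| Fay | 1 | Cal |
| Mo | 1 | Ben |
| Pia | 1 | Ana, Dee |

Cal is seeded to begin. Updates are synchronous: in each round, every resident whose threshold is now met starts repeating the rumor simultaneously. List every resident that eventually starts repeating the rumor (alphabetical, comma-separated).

Cal, Fay

Round 1 — Cal starts repeating the rumor (initial).
Round 2 — checking thresholds:
  Ana: 1 of 3 neighbours < 2, not yet.
  Fay: 1 of 1 neighbours ≥ 1, starts repeating the rumor.
Round 3 — no new spreads; cascade stops.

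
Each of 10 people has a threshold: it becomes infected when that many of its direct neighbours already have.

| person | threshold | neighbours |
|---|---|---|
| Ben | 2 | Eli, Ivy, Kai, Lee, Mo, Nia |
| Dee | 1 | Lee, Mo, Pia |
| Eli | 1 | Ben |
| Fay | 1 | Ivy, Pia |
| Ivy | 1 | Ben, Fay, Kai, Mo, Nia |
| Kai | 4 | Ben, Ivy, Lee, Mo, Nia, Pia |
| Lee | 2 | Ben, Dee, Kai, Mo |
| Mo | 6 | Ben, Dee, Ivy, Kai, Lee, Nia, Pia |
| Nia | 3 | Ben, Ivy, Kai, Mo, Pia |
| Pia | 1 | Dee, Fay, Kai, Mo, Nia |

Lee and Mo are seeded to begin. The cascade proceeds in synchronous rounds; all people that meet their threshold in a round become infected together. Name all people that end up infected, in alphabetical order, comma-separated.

Round 1 — Lee, Mo become infected (initial).
Round 2 — checking thresholds:
  Ben: 2 of 6 neighbours ≥ 2, becomes infected.
  Dee: 2 of 3 neighbours ≥ 1, becomes infected.
  Ivy: 1 of 5 neighbours ≥ 1, becomes infected.
  Kai: 2 of 6 neighbours < 4, below threshold.
  Nia: 1 of 5 neighbours < 3, below threshold.
  Pia: 1 of 5 neighbours ≥ 1, becomes infected.
Round 3 — checking thresholds:
  Eli: 1 of 1 neighbours ≥ 1, becomes infected.
  Fay: 2 of 2 neighbours ≥ 1, becomes infected.
  Kai: 5 of 6 neighbours ≥ 4, becomes infected.
  Nia: 4 of 5 neighbours ≥ 3, becomes infected.
Round 4 — no new infections; cascade stops.

Ben, Dee, Eli, Fay, Ivy, Kai, Lee, Mo, Nia, Pia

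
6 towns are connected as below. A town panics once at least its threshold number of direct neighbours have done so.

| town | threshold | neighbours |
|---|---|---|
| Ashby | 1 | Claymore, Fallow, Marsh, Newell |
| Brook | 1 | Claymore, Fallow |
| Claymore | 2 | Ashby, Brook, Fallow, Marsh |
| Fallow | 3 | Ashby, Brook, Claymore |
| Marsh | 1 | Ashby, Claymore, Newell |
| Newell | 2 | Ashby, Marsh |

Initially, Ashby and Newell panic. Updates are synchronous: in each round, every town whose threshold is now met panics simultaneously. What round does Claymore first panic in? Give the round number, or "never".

Round 1 — Ashby, Newell panic (initial).
Round 2 — checking thresholds:
  Claymore: 1 of 4 neighbours < 2, below threshold.
  Fallow: 1 of 3 neighbours < 3, below threshold.
  Marsh: 2 of 3 neighbours ≥ 1, panics.
Round 3 — checking thresholds:
  Claymore: 2 of 4 neighbours ≥ 2, panics.
  Fallow: 1 of 3 neighbours < 3, below threshold.
Round 4 — checking thresholds:
  Brook: 1 of 2 neighbours ≥ 1, panics.
  Fallow: 2 of 3 neighbours < 3, below threshold.
Round 5 — checking thresholds:
  Fallow: 3 of 3 neighbours ≥ 3, panics.
Round 6 — no new panics; cascade stops.

3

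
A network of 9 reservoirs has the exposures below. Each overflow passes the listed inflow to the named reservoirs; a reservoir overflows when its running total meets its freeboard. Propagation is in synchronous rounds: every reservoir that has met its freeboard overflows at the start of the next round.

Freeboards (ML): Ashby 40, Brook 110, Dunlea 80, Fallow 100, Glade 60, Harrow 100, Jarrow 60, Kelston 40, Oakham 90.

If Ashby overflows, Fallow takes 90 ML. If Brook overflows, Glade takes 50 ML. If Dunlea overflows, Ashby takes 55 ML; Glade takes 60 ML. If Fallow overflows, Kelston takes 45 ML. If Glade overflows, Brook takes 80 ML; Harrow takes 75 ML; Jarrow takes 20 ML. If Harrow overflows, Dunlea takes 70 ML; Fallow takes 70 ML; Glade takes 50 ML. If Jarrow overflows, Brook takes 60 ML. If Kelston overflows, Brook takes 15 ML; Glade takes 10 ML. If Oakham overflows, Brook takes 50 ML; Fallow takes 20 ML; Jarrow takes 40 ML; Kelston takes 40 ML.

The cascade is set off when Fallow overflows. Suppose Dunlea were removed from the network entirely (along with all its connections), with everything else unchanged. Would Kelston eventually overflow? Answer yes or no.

With Dunlea removed:
Round 1 — Fallow overflows (initial).
  Kelston: +45 → 45 ≥ 40
Round 2 — Kelston overflows.
  Brook: +15 → 15 < 110
  Glade: +10 → 10 < 60
No further overflows.

yes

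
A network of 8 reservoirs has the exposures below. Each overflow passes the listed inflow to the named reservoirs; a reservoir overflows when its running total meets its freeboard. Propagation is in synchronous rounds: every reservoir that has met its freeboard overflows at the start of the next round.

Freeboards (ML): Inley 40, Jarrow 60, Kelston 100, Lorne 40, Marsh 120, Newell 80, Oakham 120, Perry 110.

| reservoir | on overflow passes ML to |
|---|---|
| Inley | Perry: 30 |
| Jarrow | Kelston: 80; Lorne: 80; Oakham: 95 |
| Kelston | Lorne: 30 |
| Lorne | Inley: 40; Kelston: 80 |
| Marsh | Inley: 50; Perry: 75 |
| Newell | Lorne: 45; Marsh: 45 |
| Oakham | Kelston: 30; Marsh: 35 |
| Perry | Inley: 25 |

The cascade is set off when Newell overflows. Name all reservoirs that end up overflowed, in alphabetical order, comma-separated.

Round 1 — Newell overflows (initial).
  Lorne: +45 → 45 ≥ 40
  Marsh: +45 → 45 < 120
Round 2 — Lorne overflows.
  Inley: +40 → 40 ≥ 40
  Kelston: +80 → 80 < 100
Round 3 — Inley overflows.
  Perry: +30 → 30 < 110
No further overflows.

Inley, Lorne, Newell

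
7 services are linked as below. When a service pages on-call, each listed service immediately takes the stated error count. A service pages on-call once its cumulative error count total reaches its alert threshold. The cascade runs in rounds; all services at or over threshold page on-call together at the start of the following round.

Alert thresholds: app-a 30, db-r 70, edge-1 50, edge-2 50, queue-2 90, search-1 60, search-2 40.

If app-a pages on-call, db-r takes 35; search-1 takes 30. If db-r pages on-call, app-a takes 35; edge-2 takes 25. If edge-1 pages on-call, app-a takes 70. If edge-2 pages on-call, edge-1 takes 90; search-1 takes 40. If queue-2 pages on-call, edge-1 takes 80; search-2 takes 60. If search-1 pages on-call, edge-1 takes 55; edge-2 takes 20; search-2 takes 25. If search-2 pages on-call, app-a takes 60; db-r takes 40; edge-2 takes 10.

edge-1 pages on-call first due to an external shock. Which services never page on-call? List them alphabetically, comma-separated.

db-r, edge-2, queue-2, search-1, search-2

Round 1 — edge-1 pages on-call (initial).
  app-a: +70 → 70 ≥ 30
Round 2 — app-a pages on-call.
  db-r: +35 → 35 < 70
  search-1: +30 → 30 < 60
No further pages.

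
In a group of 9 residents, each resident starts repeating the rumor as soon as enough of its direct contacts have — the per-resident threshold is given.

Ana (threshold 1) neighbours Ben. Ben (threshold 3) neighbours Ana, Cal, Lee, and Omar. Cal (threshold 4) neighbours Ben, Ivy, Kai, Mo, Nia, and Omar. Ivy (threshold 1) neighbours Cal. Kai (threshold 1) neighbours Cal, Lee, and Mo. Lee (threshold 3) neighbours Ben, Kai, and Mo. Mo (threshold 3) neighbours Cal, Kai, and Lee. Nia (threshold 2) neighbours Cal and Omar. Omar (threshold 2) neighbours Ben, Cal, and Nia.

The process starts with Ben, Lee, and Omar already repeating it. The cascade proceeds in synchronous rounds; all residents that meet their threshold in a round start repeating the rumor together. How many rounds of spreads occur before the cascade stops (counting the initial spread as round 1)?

2

Round 1 — Ben, Lee, Omar start repeating the rumor (initial).
Round 2 — checking thresholds:
  Ana: 1 of 1 neighbours ≥ 1, starts repeating the rumor.
  Cal: 2 of 6 neighbours < 4, not yet.
  Kai: 1 of 3 neighbours ≥ 1, starts repeating the rumor.
  Mo: 1 of 3 neighbours < 3, not yet.
  Nia: 1 of 2 neighbours < 2, not yet.
Round 3 — no new spreads; cascade stops.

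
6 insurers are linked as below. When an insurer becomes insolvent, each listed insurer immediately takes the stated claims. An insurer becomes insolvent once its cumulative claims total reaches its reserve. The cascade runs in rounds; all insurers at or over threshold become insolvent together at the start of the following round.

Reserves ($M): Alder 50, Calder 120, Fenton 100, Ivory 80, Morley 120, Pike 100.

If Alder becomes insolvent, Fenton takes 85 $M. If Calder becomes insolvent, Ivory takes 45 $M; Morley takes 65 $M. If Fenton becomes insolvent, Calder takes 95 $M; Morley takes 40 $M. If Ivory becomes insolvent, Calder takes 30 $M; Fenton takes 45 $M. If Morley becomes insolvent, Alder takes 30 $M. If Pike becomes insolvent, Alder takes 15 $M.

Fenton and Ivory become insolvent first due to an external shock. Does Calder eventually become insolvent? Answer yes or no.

yes

Round 1 — Fenton, Ivory become insolvent (initial).
  Calder: +95+30 → 125 ≥ 120
  Morley: +40 → 40 < 120
Round 2 — Calder becomes insolvent.
  Morley: +65 → 105 < 120
No further insolvencies.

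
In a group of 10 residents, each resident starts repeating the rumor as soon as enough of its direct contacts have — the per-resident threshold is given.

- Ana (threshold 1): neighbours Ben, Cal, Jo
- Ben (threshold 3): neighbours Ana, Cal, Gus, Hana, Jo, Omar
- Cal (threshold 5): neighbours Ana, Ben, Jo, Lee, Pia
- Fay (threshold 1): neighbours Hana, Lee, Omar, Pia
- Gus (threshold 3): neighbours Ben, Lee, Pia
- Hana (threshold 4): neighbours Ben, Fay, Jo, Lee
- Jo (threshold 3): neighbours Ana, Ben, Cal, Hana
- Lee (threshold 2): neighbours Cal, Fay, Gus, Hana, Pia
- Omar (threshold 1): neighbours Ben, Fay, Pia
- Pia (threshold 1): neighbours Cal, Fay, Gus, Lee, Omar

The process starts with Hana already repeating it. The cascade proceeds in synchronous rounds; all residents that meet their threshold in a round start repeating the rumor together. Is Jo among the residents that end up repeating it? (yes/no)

no

Round 1 — Hana starts repeating the rumor (initial).
Round 2 — checking thresholds:
  Ben: 1 of 6 neighbours < 3, holds.
  Fay: 1 of 4 neighbours ≥ 1, starts repeating the rumor.
  Jo: 1 of 4 neighbours < 3, holds.
  Lee: 1 of 5 neighbours < 2, holds.
Round 3 — checking thresholds:
  Ben: 1 of 6 neighbours < 3, holds.
  Jo: 1 of 4 neighbours < 3, holds.
  Lee: 2 of 5 neighbours ≥ 2, starts repeating the rumor.
  Omar: 1 of 3 neighbours ≥ 1, starts repeating the rumor.
  Pia: 1 of 5 neighbours ≥ 1, starts repeating the rumor.
Round 4 — no new spreads; cascade stops.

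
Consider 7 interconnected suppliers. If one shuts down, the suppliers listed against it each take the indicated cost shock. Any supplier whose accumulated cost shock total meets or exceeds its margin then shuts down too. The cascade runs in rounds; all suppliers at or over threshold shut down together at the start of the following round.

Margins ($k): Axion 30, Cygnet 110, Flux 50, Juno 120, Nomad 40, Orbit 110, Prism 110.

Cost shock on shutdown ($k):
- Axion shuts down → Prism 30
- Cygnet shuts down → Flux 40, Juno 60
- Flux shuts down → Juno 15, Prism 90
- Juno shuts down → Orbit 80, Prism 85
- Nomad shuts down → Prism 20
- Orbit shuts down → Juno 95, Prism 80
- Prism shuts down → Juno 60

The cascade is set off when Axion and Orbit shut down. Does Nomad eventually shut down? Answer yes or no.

Round 1 — Axion, Orbit shut down (initial).
  Juno: +95 → 95 < 120
  Prism: +30+80 → 110 ≥ 110
Round 2 — Prism shuts down.
  Juno: +60 → 155 ≥ 120
Round 3 — Juno shuts down.
No further shutdowns.

no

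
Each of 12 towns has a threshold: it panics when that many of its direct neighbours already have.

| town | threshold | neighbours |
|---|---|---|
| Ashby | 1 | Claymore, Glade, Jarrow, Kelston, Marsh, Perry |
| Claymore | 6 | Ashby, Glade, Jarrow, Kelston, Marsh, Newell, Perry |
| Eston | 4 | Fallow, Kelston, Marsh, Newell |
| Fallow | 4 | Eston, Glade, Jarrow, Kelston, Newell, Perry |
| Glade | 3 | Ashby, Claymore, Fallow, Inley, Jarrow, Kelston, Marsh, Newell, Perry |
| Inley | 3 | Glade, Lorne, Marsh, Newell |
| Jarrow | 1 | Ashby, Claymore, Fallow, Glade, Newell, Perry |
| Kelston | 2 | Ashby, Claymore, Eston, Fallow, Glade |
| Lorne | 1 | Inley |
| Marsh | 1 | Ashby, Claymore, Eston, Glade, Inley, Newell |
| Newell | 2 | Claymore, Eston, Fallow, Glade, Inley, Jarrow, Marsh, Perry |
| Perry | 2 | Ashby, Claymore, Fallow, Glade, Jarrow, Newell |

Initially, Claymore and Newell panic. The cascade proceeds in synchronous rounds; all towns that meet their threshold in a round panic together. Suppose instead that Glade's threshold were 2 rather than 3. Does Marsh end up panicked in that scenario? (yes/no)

With Glade's threshold at 2:
Round 1 — Claymore, Newell panic (initial).
Round 2 — checking thresholds:
  Ashby: 1 of 6 neighbours ≥ 1, panics.
  Eston: 1 of 4 neighbours < 4, below threshold.
  Fallow: 1 of 6 neighbours < 4, below threshold.
  Glade: 2 of 9 neighbours ≥ 2, panics.
  Inley: 1 of 4 neighbours < 3, below threshold.
  Jarrow: 2 of 6 neighbours ≥ 1, panics.
  Kelston: 1 of 5 neighbours < 2, below threshold.
  Marsh: 2 of 6 neighbours ≥ 1, panics.
  Perry: 2 of 6 neighbours ≥ 2, panics.
Round 3 — checking thresholds:
  Eston: 2 of 4 neighbours < 4, below threshold.
  Fallow: 4 of 6 neighbours ≥ 4, panics.
  Inley: 3 of 4 neighbours ≥ 3, panics.
  Kelston: 3 of 5 neighbours ≥ 2, panics.
Round 4 — checking thresholds:
  Eston: 4 of 4 neighbours ≥ 4, panics.
  Lorne: 1 of 1 neighbours ≥ 1, panics.
Round 5 — no new panics; cascade stops.

yes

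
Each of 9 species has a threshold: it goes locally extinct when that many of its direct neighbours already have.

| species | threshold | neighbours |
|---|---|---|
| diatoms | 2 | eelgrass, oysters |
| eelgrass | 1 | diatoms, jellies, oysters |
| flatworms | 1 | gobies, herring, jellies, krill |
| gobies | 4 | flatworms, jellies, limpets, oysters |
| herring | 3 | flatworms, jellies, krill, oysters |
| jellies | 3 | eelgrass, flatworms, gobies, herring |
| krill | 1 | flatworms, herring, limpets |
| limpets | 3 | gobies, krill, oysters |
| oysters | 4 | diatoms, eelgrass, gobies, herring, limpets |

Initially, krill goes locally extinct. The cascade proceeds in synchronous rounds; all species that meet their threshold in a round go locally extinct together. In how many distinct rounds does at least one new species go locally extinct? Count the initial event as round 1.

Round 1 — krill goes locally extinct (initial).
Round 2 — checking thresholds:
  flatworms: 1 of 4 neighbours ≥ 1, goes locally extinct.
  herring: 1 of 4 neighbours < 3, below threshold.
  limpets: 1 of 3 neighbours < 3, below threshold.
Round 3 — no new extinctions; cascade stops.

2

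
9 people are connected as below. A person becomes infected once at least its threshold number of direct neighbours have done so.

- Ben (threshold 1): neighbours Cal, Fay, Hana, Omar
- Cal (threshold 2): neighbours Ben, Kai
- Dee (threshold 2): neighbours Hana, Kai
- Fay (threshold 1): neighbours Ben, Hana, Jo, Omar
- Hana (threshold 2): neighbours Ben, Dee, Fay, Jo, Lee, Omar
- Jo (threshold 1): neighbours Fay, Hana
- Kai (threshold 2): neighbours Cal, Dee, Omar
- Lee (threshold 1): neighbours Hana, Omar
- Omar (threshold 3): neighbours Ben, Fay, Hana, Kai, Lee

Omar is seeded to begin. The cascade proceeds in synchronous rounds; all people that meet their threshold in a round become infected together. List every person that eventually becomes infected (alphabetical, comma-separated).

Ben, Fay, Hana, Jo, Lee, Omar

Round 1 — Omar becomes infected (initial).
Round 2 — checking thresholds:
  Ben: 1 of 4 neighbours ≥ 1, becomes infected.
  Fay: 1 of 4 neighbours ≥ 1, becomes infected.
  Hana: 1 of 6 neighbours < 2, holds.
  Kai: 1 of 3 neighbours < 2, holds.
  Lee: 1 of 2 neighbours ≥ 1, becomes infected.
Round 3 — checking thresholds:
  Cal: 1 of 2 neighbours < 2, holds.
  Hana: 4 of 6 neighbours ≥ 2, becomes infected.
  Jo: 1 of 2 neighbours ≥ 1, becomes infected.
  Kai: 1 of 3 neighbours < 2, holds.
Round 4 — no new infections; cascade stops.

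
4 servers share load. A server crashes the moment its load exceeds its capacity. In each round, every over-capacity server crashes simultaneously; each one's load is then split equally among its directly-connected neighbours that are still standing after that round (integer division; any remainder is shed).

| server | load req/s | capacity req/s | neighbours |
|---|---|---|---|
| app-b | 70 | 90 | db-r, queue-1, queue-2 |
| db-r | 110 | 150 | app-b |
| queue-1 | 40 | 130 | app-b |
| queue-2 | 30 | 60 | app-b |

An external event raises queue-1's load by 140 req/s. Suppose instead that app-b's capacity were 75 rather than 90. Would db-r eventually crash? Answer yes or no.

yes

With app-b's capacity at 75:
Round 1 — queue-1 at 180 > 130. queue-1 crashes.
  queue-1 sheds 180 req/s to app-b: 180 each.
    app-b: 70+180 = 250 > 75
Round 2 — app-b crashes.
  app-b sheds 250 req/s to db-r, queue-2: 125 each.
    db-r: 110+125 = 235 > 150
    queue-2: 30+125 = 155 > 60
Round 3 — db-r, queue-2 crash.
  db-r sheds 235 req/s: no online neighbours, lost.
  queue-2 sheds 155 req/s: no online neighbours, lost.
No further crashes.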